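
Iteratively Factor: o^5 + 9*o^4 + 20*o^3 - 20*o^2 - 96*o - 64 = (o + 4)*(o^4 + 5*o^3 - 20*o - 16) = (o - 2)*(o + 4)*(o^3 + 7*o^2 + 14*o + 8) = (o - 2)*(o + 1)*(o + 4)*(o^2 + 6*o + 8) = (o - 2)*(o + 1)*(o + 4)^2*(o + 2)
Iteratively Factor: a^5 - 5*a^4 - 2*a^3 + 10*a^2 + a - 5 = (a - 1)*(a^4 - 4*a^3 - 6*a^2 + 4*a + 5) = (a - 5)*(a - 1)*(a^3 + a^2 - a - 1) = (a - 5)*(a - 1)^2*(a^2 + 2*a + 1) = (a - 5)*(a - 1)^2*(a + 1)*(a + 1)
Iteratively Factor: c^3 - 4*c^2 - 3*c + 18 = (c + 2)*(c^2 - 6*c + 9) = (c - 3)*(c + 2)*(c - 3)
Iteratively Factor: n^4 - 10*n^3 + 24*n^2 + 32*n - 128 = (n - 4)*(n^3 - 6*n^2 + 32) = (n - 4)*(n + 2)*(n^2 - 8*n + 16) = (n - 4)^2*(n + 2)*(n - 4)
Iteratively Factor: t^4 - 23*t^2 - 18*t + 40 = (t + 2)*(t^3 - 2*t^2 - 19*t + 20) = (t - 5)*(t + 2)*(t^2 + 3*t - 4) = (t - 5)*(t - 1)*(t + 2)*(t + 4)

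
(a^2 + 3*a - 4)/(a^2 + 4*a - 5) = (a + 4)/(a + 5)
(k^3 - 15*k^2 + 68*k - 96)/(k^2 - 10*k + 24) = (k^2 - 11*k + 24)/(k - 6)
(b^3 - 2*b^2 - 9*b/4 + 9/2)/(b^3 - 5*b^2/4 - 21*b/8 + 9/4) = 2*(2*b - 3)/(4*b - 3)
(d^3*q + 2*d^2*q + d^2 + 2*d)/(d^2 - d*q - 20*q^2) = d*(-d^2*q - 2*d*q - d - 2)/(-d^2 + d*q + 20*q^2)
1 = 1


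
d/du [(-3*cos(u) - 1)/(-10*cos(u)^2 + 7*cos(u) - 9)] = (-30*sin(u)^2 + 20*cos(u) - 4)*sin(u)/(10*cos(u)^2 - 7*cos(u) + 9)^2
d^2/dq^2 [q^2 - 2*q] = 2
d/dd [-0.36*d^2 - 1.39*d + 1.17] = -0.72*d - 1.39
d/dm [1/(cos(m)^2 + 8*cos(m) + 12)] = 2*(cos(m) + 4)*sin(m)/(cos(m)^2 + 8*cos(m) + 12)^2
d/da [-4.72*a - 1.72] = -4.72000000000000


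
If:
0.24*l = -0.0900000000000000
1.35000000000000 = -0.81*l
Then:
No Solution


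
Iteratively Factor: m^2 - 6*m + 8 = (m - 4)*(m - 2)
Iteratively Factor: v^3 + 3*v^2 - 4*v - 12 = (v - 2)*(v^2 + 5*v + 6) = (v - 2)*(v + 2)*(v + 3)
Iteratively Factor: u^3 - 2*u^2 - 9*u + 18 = (u - 3)*(u^2 + u - 6) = (u - 3)*(u + 3)*(u - 2)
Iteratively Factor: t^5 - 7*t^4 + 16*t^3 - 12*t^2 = (t - 3)*(t^4 - 4*t^3 + 4*t^2) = (t - 3)*(t - 2)*(t^3 - 2*t^2) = t*(t - 3)*(t - 2)*(t^2 - 2*t) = t*(t - 3)*(t - 2)^2*(t)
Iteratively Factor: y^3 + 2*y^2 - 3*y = (y)*(y^2 + 2*y - 3) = y*(y + 3)*(y - 1)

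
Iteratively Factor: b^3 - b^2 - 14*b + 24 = (b - 3)*(b^2 + 2*b - 8) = (b - 3)*(b + 4)*(b - 2)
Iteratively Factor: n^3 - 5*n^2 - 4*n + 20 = (n - 2)*(n^2 - 3*n - 10) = (n - 2)*(n + 2)*(n - 5)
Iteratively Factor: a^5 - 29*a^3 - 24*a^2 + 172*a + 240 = (a - 3)*(a^4 + 3*a^3 - 20*a^2 - 84*a - 80) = (a - 3)*(a + 4)*(a^3 - a^2 - 16*a - 20) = (a - 5)*(a - 3)*(a + 4)*(a^2 + 4*a + 4) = (a - 5)*(a - 3)*(a + 2)*(a + 4)*(a + 2)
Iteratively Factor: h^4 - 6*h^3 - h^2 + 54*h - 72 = (h - 4)*(h^3 - 2*h^2 - 9*h + 18) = (h - 4)*(h - 3)*(h^2 + h - 6) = (h - 4)*(h - 3)*(h - 2)*(h + 3)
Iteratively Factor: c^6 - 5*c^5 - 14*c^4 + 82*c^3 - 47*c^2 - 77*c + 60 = (c + 1)*(c^5 - 6*c^4 - 8*c^3 + 90*c^2 - 137*c + 60) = (c + 1)*(c + 4)*(c^4 - 10*c^3 + 32*c^2 - 38*c + 15) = (c - 3)*(c + 1)*(c + 4)*(c^3 - 7*c^2 + 11*c - 5) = (c - 3)*(c - 1)*(c + 1)*(c + 4)*(c^2 - 6*c + 5) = (c - 5)*(c - 3)*(c - 1)*(c + 1)*(c + 4)*(c - 1)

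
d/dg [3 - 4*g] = -4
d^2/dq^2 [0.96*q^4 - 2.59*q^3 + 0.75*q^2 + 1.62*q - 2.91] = 11.52*q^2 - 15.54*q + 1.5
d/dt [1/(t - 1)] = -1/(t - 1)^2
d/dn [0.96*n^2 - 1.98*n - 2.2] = 1.92*n - 1.98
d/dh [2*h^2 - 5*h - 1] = 4*h - 5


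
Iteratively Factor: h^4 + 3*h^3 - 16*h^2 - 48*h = (h + 4)*(h^3 - h^2 - 12*h) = (h - 4)*(h + 4)*(h^2 + 3*h) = h*(h - 4)*(h + 4)*(h + 3)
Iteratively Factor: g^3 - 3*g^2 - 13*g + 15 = (g + 3)*(g^2 - 6*g + 5) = (g - 1)*(g + 3)*(g - 5)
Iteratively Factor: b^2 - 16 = (b + 4)*(b - 4)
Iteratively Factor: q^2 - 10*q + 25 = (q - 5)*(q - 5)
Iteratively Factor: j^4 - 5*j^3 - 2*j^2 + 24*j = (j - 3)*(j^3 - 2*j^2 - 8*j) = (j - 3)*(j + 2)*(j^2 - 4*j) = (j - 4)*(j - 3)*(j + 2)*(j)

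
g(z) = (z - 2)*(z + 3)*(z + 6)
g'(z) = (z - 2)*(z + 3) + (z - 2)*(z + 6) + (z + 3)*(z + 6)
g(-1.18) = -27.90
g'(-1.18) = -12.34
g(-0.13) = -35.88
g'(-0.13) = -1.77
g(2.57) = 27.21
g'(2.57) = 55.79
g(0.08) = -35.95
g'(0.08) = 1.14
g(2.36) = 16.13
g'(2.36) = 49.75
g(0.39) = -34.88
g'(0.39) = 5.92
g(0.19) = -35.74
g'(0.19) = 2.77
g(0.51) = -34.05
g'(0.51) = 7.92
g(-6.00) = 0.00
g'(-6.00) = 24.00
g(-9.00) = -198.00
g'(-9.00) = 117.00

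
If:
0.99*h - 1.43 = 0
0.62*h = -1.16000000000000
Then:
No Solution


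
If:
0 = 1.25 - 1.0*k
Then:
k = 1.25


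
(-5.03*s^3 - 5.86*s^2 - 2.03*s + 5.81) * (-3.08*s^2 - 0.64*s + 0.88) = 15.4924*s^5 + 21.268*s^4 + 5.5764*s^3 - 21.7524*s^2 - 5.5048*s + 5.1128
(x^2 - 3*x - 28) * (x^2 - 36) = x^4 - 3*x^3 - 64*x^2 + 108*x + 1008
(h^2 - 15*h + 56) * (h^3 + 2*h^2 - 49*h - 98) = h^5 - 13*h^4 - 23*h^3 + 749*h^2 - 1274*h - 5488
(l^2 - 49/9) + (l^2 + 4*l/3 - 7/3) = 2*l^2 + 4*l/3 - 70/9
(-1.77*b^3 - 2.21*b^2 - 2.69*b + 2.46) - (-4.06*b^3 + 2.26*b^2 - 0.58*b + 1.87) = 2.29*b^3 - 4.47*b^2 - 2.11*b + 0.59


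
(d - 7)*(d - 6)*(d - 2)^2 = d^4 - 17*d^3 + 98*d^2 - 220*d + 168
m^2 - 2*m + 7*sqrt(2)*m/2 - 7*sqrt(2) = (m - 2)*(m + 7*sqrt(2)/2)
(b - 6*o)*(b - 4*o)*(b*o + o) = b^3*o - 10*b^2*o^2 + b^2*o + 24*b*o^3 - 10*b*o^2 + 24*o^3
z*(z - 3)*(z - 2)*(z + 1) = z^4 - 4*z^3 + z^2 + 6*z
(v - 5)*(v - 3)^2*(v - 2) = v^4 - 13*v^3 + 61*v^2 - 123*v + 90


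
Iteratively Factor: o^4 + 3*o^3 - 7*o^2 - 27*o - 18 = (o - 3)*(o^3 + 6*o^2 + 11*o + 6) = (o - 3)*(o + 3)*(o^2 + 3*o + 2) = (o - 3)*(o + 2)*(o + 3)*(o + 1)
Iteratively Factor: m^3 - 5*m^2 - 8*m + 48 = (m + 3)*(m^2 - 8*m + 16) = (m - 4)*(m + 3)*(m - 4)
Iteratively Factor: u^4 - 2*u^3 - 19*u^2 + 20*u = (u - 5)*(u^3 + 3*u^2 - 4*u) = u*(u - 5)*(u^2 + 3*u - 4) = u*(u - 5)*(u - 1)*(u + 4)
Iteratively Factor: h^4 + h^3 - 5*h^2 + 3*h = (h - 1)*(h^3 + 2*h^2 - 3*h) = h*(h - 1)*(h^2 + 2*h - 3) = h*(h - 1)*(h + 3)*(h - 1)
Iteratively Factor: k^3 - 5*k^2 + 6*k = (k - 3)*(k^2 - 2*k) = (k - 3)*(k - 2)*(k)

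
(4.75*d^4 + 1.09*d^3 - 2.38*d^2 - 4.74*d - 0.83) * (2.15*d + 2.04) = 10.2125*d^5 + 12.0335*d^4 - 2.8934*d^3 - 15.0462*d^2 - 11.4541*d - 1.6932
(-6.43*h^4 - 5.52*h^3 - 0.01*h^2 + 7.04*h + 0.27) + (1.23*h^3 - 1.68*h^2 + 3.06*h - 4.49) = -6.43*h^4 - 4.29*h^3 - 1.69*h^2 + 10.1*h - 4.22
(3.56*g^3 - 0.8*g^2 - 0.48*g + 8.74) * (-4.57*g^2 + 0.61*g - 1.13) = -16.2692*g^5 + 5.8276*g^4 - 2.3172*g^3 - 39.3306*g^2 + 5.8738*g - 9.8762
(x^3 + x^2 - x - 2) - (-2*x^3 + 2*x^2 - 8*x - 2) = 3*x^3 - x^2 + 7*x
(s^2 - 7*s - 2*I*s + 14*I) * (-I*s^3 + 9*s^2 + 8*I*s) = -I*s^5 + 7*s^4 + 7*I*s^4 - 49*s^3 - 10*I*s^3 + 16*s^2 + 70*I*s^2 - 112*s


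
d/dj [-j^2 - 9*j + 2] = -2*j - 9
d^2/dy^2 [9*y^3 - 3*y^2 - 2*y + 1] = 54*y - 6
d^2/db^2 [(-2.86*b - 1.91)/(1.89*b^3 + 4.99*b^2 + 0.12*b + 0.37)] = (-61.297236*b^5 - 243.710208*b^4 - 429.345692*b^3 - 263.954298*b^2 + 32.834238*b + 7.251826)/(6.751269*b^9 + 53.474337*b^8 + 142.469523*b^7 + 135.006922*b^6 + 29.982726*b^5 + 28.358175*b^4 + 2.107287*b^3 + 2.065377*b^2 + 0.049284*b + 0.050653)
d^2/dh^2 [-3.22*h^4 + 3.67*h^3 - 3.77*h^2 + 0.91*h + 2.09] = -38.64*h^2 + 22.02*h - 7.54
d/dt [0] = 0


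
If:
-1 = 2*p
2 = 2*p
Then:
No Solution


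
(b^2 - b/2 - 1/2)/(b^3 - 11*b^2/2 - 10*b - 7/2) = (b - 1)/(b^2 - 6*b - 7)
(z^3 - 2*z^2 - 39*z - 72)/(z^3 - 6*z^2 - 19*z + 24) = (z + 3)/(z - 1)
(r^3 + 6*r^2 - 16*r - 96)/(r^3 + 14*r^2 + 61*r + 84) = (r^2 + 2*r - 24)/(r^2 + 10*r + 21)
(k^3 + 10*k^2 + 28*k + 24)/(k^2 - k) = (k^3 + 10*k^2 + 28*k + 24)/(k*(k - 1))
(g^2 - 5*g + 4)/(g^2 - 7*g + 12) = (g - 1)/(g - 3)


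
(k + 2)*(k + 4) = k^2 + 6*k + 8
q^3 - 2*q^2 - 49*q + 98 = (q - 7)*(q - 2)*(q + 7)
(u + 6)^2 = u^2 + 12*u + 36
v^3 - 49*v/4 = v*(v - 7/2)*(v + 7/2)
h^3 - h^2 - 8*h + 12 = (h - 2)^2*(h + 3)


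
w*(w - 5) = w^2 - 5*w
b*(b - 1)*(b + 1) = b^3 - b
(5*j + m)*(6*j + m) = 30*j^2 + 11*j*m + m^2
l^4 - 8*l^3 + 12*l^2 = l^2*(l - 6)*(l - 2)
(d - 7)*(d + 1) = d^2 - 6*d - 7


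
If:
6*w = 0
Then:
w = 0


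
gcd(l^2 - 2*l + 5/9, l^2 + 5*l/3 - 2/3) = l - 1/3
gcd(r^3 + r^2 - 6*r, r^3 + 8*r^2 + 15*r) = r^2 + 3*r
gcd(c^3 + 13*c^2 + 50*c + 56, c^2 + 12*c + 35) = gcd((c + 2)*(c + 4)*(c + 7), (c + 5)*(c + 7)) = c + 7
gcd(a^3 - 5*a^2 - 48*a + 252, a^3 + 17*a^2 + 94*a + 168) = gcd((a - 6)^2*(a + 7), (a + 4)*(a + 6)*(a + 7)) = a + 7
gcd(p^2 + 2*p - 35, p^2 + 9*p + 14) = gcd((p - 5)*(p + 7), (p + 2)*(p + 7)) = p + 7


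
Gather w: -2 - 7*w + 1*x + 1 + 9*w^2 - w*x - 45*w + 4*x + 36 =9*w^2 + w*(-x - 52) + 5*x + 35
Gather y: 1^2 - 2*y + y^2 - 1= y^2 - 2*y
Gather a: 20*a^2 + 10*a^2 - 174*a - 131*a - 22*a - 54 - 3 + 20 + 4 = 30*a^2 - 327*a - 33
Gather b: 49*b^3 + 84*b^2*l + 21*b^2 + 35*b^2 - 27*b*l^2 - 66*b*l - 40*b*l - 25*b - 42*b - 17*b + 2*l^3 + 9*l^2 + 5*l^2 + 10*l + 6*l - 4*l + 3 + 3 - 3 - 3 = 49*b^3 + b^2*(84*l + 56) + b*(-27*l^2 - 106*l - 84) + 2*l^3 + 14*l^2 + 12*l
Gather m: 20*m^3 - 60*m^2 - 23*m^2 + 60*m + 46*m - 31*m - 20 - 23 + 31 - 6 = 20*m^3 - 83*m^2 + 75*m - 18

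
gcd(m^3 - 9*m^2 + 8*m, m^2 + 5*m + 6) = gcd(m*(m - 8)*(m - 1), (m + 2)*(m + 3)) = 1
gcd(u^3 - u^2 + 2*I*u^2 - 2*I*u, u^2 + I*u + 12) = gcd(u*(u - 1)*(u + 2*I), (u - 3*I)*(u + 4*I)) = 1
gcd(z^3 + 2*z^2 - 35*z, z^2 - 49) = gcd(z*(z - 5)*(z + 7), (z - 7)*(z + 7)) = z + 7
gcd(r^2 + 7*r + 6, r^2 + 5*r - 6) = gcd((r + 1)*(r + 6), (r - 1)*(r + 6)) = r + 6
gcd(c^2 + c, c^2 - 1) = c + 1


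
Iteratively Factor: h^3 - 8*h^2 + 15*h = (h)*(h^2 - 8*h + 15) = h*(h - 5)*(h - 3)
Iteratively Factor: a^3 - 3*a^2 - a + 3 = (a - 1)*(a^2 - 2*a - 3) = (a - 3)*(a - 1)*(a + 1)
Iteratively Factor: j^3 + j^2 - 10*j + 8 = (j - 2)*(j^2 + 3*j - 4) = (j - 2)*(j + 4)*(j - 1)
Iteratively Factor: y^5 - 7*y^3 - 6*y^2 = (y + 2)*(y^4 - 2*y^3 - 3*y^2) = (y - 3)*(y + 2)*(y^3 + y^2) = y*(y - 3)*(y + 2)*(y^2 + y) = y*(y - 3)*(y + 1)*(y + 2)*(y)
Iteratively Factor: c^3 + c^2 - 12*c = (c)*(c^2 + c - 12) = c*(c - 3)*(c + 4)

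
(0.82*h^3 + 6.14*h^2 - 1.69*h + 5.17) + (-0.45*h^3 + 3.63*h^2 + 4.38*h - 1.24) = 0.37*h^3 + 9.77*h^2 + 2.69*h + 3.93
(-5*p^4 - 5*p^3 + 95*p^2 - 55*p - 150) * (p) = -5*p^5 - 5*p^4 + 95*p^3 - 55*p^2 - 150*p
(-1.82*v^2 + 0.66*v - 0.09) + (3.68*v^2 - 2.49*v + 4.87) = 1.86*v^2 - 1.83*v + 4.78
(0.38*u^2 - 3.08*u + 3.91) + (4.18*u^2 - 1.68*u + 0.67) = 4.56*u^2 - 4.76*u + 4.58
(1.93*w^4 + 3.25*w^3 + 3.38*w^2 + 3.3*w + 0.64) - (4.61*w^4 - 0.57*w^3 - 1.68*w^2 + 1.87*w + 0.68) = -2.68*w^4 + 3.82*w^3 + 5.06*w^2 + 1.43*w - 0.04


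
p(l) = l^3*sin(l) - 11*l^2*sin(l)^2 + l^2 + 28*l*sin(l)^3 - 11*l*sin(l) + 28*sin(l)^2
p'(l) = l^3*cos(l) - 22*l^2*sin(l)*cos(l) + 3*l^2*sin(l) + 84*l*sin(l)^2*cos(l) - 22*l*sin(l)^2 - 11*l*cos(l) + 2*l + 28*sin(l)^3 + 56*sin(l)*cos(l) - 11*sin(l)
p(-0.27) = 1.36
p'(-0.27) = -10.47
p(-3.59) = -19.62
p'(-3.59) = 168.01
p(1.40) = 33.26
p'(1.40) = 14.06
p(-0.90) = 17.45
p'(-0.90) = -38.12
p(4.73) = -381.83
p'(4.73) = -163.04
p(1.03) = 22.46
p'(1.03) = 38.23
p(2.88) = 3.44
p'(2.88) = 29.09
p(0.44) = 3.81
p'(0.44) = 18.55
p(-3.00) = 6.98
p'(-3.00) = -27.83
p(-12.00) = -1212.27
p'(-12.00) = -2718.54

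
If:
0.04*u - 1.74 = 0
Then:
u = 43.50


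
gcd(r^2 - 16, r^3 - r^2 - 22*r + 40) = r - 4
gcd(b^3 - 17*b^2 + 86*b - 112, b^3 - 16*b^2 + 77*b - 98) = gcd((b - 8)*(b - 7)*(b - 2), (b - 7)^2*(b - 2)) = b^2 - 9*b + 14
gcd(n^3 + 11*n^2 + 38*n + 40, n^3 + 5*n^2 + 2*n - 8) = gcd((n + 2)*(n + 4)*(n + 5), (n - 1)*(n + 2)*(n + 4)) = n^2 + 6*n + 8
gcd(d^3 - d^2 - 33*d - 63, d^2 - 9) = d + 3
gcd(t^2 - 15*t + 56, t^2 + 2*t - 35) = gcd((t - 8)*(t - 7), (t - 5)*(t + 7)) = 1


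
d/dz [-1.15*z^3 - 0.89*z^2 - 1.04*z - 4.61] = -3.45*z^2 - 1.78*z - 1.04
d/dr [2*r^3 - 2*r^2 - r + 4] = 6*r^2 - 4*r - 1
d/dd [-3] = 0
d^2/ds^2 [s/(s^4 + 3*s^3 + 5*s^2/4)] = 8*(-(4*s^2 + 12*s + 5)*(40*s^2 + 72*s + 15) + 4*(8*s^2 + 18*s + 5)^2)/(s^3*(4*s^2 + 12*s + 5)^3)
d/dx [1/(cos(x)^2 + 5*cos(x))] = (2*cos(x) + 5)*sin(x)/((cos(x) + 5)^2*cos(x)^2)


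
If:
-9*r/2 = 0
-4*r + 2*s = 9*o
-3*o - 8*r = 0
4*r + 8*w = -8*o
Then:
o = 0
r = 0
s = 0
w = 0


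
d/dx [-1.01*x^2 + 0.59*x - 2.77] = 0.59 - 2.02*x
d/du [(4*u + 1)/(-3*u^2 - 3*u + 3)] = (-4*u^2 - 4*u + (2*u + 1)*(4*u + 1) + 4)/(3*(u^2 + u - 1)^2)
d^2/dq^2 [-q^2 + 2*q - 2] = -2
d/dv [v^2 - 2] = 2*v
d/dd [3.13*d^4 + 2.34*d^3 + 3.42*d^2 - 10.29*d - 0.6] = 12.52*d^3 + 7.02*d^2 + 6.84*d - 10.29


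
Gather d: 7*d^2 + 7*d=7*d^2 + 7*d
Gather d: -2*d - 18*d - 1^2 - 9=-20*d - 10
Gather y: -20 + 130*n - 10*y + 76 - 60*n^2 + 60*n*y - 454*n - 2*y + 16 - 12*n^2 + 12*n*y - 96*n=-72*n^2 - 420*n + y*(72*n - 12) + 72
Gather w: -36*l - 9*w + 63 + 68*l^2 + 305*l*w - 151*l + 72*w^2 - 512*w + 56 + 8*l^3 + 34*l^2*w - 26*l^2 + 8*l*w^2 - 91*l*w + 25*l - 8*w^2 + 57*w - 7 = 8*l^3 + 42*l^2 - 162*l + w^2*(8*l + 64) + w*(34*l^2 + 214*l - 464) + 112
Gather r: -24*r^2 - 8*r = -24*r^2 - 8*r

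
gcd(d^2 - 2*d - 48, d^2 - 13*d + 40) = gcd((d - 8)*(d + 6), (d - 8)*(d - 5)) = d - 8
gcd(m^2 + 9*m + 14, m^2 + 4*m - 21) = m + 7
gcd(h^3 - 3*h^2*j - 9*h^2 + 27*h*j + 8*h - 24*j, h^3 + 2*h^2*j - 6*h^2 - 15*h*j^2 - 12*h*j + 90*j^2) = h - 3*j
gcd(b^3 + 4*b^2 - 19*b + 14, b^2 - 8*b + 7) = b - 1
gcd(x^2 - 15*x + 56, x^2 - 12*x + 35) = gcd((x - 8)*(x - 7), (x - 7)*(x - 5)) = x - 7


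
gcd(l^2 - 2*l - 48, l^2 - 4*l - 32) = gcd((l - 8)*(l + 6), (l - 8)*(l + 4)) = l - 8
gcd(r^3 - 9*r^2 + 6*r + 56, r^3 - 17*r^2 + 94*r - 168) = r^2 - 11*r + 28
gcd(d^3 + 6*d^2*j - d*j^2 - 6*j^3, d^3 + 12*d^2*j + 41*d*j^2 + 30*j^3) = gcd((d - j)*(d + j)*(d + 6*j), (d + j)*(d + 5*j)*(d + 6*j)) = d^2 + 7*d*j + 6*j^2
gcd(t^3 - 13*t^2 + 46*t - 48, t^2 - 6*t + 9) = t - 3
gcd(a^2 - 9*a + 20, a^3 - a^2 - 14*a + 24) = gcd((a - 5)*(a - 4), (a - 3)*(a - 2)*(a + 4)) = 1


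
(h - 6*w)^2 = h^2 - 12*h*w + 36*w^2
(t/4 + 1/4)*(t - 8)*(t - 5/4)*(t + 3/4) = t^4/4 - 15*t^3/8 - 87*t^2/64 + 169*t/64 + 15/8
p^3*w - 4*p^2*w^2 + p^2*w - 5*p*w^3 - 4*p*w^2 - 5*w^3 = (p - 5*w)*(p + w)*(p*w + w)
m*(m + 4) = m^2 + 4*m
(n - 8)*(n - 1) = n^2 - 9*n + 8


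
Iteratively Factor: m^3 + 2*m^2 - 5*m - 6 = (m + 3)*(m^2 - m - 2) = (m + 1)*(m + 3)*(m - 2)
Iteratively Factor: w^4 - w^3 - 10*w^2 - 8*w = (w - 4)*(w^3 + 3*w^2 + 2*w) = (w - 4)*(w + 2)*(w^2 + w) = (w - 4)*(w + 1)*(w + 2)*(w)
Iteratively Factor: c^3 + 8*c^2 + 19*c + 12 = (c + 4)*(c^2 + 4*c + 3) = (c + 3)*(c + 4)*(c + 1)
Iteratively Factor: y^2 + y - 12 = (y + 4)*(y - 3)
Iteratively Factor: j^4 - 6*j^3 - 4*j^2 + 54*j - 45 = (j + 3)*(j^3 - 9*j^2 + 23*j - 15) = (j - 5)*(j + 3)*(j^2 - 4*j + 3) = (j - 5)*(j - 3)*(j + 3)*(j - 1)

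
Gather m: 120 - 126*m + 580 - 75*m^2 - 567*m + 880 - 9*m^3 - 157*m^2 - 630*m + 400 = -9*m^3 - 232*m^2 - 1323*m + 1980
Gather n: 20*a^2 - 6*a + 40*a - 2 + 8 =20*a^2 + 34*a + 6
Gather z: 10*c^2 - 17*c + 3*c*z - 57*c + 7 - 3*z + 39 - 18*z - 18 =10*c^2 - 74*c + z*(3*c - 21) + 28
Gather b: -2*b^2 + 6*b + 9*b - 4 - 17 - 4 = -2*b^2 + 15*b - 25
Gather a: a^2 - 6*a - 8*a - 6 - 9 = a^2 - 14*a - 15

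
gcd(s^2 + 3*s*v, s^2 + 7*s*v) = s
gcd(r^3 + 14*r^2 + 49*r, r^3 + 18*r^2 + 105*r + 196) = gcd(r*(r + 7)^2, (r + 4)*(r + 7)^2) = r^2 + 14*r + 49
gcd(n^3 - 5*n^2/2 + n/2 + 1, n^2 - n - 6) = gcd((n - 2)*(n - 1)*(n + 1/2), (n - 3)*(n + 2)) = 1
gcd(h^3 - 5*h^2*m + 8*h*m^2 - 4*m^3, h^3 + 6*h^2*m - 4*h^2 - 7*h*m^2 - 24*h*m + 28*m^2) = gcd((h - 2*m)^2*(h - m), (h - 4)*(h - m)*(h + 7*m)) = h - m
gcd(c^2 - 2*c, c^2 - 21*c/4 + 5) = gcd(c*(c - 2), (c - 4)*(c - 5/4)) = 1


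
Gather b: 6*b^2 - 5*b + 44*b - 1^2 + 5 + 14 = 6*b^2 + 39*b + 18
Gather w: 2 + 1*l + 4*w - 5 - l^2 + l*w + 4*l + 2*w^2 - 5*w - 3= -l^2 + 5*l + 2*w^2 + w*(l - 1) - 6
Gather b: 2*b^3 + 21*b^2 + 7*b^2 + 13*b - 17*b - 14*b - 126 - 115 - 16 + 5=2*b^3 + 28*b^2 - 18*b - 252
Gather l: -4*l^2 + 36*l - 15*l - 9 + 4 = -4*l^2 + 21*l - 5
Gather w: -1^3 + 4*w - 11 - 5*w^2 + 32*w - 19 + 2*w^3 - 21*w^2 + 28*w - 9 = 2*w^3 - 26*w^2 + 64*w - 40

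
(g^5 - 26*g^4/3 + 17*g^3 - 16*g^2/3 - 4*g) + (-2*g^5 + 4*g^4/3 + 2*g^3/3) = -g^5 - 22*g^4/3 + 53*g^3/3 - 16*g^2/3 - 4*g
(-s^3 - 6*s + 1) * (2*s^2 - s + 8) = -2*s^5 + s^4 - 20*s^3 + 8*s^2 - 49*s + 8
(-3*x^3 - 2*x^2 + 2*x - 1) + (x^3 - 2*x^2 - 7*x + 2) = -2*x^3 - 4*x^2 - 5*x + 1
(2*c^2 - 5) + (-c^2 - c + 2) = c^2 - c - 3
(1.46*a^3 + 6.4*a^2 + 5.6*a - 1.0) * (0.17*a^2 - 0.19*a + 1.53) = 0.2482*a^5 + 0.8106*a^4 + 1.9698*a^3 + 8.558*a^2 + 8.758*a - 1.53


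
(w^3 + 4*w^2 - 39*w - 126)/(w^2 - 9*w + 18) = (w^2 + 10*w + 21)/(w - 3)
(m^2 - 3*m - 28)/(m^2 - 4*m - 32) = (m - 7)/(m - 8)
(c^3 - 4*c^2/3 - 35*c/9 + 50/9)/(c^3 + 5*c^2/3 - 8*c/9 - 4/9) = (9*c^2 - 30*c + 25)/(9*c^2 - 3*c - 2)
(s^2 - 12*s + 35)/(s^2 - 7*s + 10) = (s - 7)/(s - 2)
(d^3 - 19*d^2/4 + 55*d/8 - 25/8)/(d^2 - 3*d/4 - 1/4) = (8*d^2 - 30*d + 25)/(2*(4*d + 1))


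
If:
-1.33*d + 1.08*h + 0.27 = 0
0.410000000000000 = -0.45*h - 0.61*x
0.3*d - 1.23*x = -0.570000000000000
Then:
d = -0.83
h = -1.27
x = 0.26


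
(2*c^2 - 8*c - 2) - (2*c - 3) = 2*c^2 - 10*c + 1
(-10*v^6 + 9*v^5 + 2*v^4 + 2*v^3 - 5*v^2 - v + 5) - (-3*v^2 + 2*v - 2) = -10*v^6 + 9*v^5 + 2*v^4 + 2*v^3 - 2*v^2 - 3*v + 7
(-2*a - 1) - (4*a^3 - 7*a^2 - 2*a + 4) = -4*a^3 + 7*a^2 - 5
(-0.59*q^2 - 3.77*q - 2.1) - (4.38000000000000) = -0.59*q^2 - 3.77*q - 6.48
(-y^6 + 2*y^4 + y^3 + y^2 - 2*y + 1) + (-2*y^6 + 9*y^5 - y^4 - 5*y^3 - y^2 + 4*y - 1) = -3*y^6 + 9*y^5 + y^4 - 4*y^3 + 2*y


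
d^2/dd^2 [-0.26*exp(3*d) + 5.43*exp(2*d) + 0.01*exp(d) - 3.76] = (-2.34*exp(2*d) + 21.72*exp(d) + 0.01)*exp(d)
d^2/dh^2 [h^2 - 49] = 2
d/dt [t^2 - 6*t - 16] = 2*t - 6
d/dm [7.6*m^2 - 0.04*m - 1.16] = 15.2*m - 0.04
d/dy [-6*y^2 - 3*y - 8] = -12*y - 3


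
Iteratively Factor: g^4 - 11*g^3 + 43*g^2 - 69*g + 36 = (g - 1)*(g^3 - 10*g^2 + 33*g - 36) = (g - 3)*(g - 1)*(g^2 - 7*g + 12) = (g - 3)^2*(g - 1)*(g - 4)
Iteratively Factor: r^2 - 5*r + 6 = (r - 2)*(r - 3)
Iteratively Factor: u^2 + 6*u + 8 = (u + 4)*(u + 2)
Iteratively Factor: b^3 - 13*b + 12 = (b - 1)*(b^2 + b - 12) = (b - 1)*(b + 4)*(b - 3)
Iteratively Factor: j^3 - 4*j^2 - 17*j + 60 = (j - 3)*(j^2 - j - 20) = (j - 5)*(j - 3)*(j + 4)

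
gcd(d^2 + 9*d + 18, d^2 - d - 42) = d + 6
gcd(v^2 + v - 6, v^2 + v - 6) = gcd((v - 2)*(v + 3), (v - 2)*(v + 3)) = v^2 + v - 6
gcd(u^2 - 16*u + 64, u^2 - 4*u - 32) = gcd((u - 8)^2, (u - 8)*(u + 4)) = u - 8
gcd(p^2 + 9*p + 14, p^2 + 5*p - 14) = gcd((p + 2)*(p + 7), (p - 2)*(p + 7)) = p + 7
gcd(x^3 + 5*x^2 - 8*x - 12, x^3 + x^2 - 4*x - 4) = x^2 - x - 2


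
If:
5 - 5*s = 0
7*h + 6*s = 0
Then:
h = -6/7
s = 1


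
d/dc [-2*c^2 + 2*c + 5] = 2 - 4*c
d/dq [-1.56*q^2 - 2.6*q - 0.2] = -3.12*q - 2.6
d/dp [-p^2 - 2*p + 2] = -2*p - 2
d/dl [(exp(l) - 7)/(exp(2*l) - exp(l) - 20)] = (-(exp(l) - 7)*(2*exp(l) - 1) + exp(2*l) - exp(l) - 20)*exp(l)/(-exp(2*l) + exp(l) + 20)^2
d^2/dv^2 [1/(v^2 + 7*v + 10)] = 2*(-v^2 - 7*v + (2*v + 7)^2 - 10)/(v^2 + 7*v + 10)^3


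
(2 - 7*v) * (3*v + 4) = -21*v^2 - 22*v + 8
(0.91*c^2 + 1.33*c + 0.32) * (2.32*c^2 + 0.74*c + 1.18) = 2.1112*c^4 + 3.759*c^3 + 2.8004*c^2 + 1.8062*c + 0.3776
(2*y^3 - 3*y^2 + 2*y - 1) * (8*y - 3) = 16*y^4 - 30*y^3 + 25*y^2 - 14*y + 3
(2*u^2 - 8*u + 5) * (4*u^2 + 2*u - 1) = 8*u^4 - 28*u^3 + 2*u^2 + 18*u - 5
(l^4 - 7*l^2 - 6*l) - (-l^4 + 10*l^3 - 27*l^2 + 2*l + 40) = 2*l^4 - 10*l^3 + 20*l^2 - 8*l - 40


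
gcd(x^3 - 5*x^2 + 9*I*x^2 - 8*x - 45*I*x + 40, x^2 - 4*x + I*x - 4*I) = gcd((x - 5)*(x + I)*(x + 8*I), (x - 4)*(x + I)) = x + I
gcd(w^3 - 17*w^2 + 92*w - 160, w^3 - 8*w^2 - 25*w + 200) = w^2 - 13*w + 40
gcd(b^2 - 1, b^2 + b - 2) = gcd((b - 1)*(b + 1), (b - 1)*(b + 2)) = b - 1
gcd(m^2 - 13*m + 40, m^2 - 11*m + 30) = m - 5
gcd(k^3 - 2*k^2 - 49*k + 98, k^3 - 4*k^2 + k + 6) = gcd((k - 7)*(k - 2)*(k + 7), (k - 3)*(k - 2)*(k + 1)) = k - 2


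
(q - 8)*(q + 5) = q^2 - 3*q - 40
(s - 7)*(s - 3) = s^2 - 10*s + 21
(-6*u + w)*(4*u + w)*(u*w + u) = -24*u^3*w - 24*u^3 - 2*u^2*w^2 - 2*u^2*w + u*w^3 + u*w^2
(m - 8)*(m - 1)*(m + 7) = m^3 - 2*m^2 - 55*m + 56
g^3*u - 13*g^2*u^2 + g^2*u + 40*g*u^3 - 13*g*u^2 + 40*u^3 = (g - 8*u)*(g - 5*u)*(g*u + u)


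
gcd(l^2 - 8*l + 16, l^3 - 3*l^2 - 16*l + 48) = l - 4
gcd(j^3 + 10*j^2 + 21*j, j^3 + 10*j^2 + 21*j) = j^3 + 10*j^2 + 21*j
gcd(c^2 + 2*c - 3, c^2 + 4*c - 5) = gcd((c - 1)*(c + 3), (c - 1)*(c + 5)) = c - 1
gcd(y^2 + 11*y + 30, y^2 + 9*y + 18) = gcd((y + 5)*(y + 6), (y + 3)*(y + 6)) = y + 6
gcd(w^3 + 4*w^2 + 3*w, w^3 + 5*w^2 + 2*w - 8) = 1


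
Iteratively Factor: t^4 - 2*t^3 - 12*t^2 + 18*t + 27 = (t - 3)*(t^3 + t^2 - 9*t - 9) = (t - 3)*(t + 3)*(t^2 - 2*t - 3) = (t - 3)^2*(t + 3)*(t + 1)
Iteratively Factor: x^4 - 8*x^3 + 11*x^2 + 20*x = (x - 4)*(x^3 - 4*x^2 - 5*x) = x*(x - 4)*(x^2 - 4*x - 5) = x*(x - 5)*(x - 4)*(x + 1)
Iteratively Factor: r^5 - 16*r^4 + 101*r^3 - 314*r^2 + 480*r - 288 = (r - 4)*(r^4 - 12*r^3 + 53*r^2 - 102*r + 72) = (r - 4)*(r - 2)*(r^3 - 10*r^2 + 33*r - 36) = (r - 4)*(r - 3)*(r - 2)*(r^2 - 7*r + 12) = (r - 4)*(r - 3)^2*(r - 2)*(r - 4)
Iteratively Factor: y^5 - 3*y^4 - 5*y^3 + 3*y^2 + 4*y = (y)*(y^4 - 3*y^3 - 5*y^2 + 3*y + 4) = y*(y + 1)*(y^3 - 4*y^2 - y + 4) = y*(y - 1)*(y + 1)*(y^2 - 3*y - 4) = y*(y - 4)*(y - 1)*(y + 1)*(y + 1)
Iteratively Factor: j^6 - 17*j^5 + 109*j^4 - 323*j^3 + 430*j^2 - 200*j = (j - 5)*(j^5 - 12*j^4 + 49*j^3 - 78*j^2 + 40*j) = (j - 5)*(j - 4)*(j^4 - 8*j^3 + 17*j^2 - 10*j) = (j - 5)*(j - 4)*(j - 2)*(j^3 - 6*j^2 + 5*j) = (j - 5)*(j - 4)*(j - 2)*(j - 1)*(j^2 - 5*j) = j*(j - 5)*(j - 4)*(j - 2)*(j - 1)*(j - 5)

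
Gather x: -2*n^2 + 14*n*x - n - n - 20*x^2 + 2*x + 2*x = -2*n^2 - 2*n - 20*x^2 + x*(14*n + 4)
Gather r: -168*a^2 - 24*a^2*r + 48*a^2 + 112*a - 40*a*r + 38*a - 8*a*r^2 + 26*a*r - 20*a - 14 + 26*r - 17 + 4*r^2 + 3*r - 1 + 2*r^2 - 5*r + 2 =-120*a^2 + 130*a + r^2*(6 - 8*a) + r*(-24*a^2 - 14*a + 24) - 30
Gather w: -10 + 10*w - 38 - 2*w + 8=8*w - 40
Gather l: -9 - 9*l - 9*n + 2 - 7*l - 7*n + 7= -16*l - 16*n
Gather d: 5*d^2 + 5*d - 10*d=5*d^2 - 5*d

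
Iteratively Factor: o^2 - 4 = (o + 2)*(o - 2)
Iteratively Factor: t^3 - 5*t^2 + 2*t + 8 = (t + 1)*(t^2 - 6*t + 8) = (t - 4)*(t + 1)*(t - 2)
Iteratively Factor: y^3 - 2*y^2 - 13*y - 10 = (y + 2)*(y^2 - 4*y - 5) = (y - 5)*(y + 2)*(y + 1)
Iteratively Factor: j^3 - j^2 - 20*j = (j)*(j^2 - j - 20) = j*(j - 5)*(j + 4)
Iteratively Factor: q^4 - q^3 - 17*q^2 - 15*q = (q)*(q^3 - q^2 - 17*q - 15) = q*(q + 3)*(q^2 - 4*q - 5) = q*(q - 5)*(q + 3)*(q + 1)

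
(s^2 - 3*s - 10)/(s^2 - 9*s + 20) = (s + 2)/(s - 4)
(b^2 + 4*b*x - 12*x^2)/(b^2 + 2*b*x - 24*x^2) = (-b + 2*x)/(-b + 4*x)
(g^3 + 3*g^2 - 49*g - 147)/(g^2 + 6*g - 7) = (g^2 - 4*g - 21)/(g - 1)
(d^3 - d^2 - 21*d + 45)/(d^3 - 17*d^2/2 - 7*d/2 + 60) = 2*(d^2 + 2*d - 15)/(2*d^2 - 11*d - 40)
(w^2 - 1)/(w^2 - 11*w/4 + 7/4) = 4*(w + 1)/(4*w - 7)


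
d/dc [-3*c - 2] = -3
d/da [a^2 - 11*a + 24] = 2*a - 11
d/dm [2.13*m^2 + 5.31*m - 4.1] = 4.26*m + 5.31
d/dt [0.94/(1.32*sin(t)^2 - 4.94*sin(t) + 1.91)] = (4.6436 - 2.4816*sin(t))*cos(t)/(1.32*sin(t)^2 - 4.94*sin(t) + 1.91)^2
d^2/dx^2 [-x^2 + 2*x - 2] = -2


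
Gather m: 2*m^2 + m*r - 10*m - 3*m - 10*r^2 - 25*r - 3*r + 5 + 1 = 2*m^2 + m*(r - 13) - 10*r^2 - 28*r + 6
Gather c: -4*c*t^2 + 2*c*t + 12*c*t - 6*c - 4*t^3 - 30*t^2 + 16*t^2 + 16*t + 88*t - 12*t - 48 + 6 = c*(-4*t^2 + 14*t - 6) - 4*t^3 - 14*t^2 + 92*t - 42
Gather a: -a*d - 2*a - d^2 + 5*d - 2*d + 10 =a*(-d - 2) - d^2 + 3*d + 10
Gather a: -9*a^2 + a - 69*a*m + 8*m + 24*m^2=-9*a^2 + a*(1 - 69*m) + 24*m^2 + 8*m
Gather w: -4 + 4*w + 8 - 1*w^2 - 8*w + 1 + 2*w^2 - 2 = w^2 - 4*w + 3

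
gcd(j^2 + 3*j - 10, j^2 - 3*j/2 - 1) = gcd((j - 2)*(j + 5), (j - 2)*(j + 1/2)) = j - 2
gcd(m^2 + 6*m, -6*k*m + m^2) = m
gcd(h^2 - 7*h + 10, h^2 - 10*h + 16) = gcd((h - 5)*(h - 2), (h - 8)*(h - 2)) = h - 2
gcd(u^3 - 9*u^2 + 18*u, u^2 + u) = u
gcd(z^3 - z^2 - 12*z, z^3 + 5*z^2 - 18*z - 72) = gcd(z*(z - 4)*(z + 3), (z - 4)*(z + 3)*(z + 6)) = z^2 - z - 12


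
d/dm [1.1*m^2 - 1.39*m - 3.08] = 2.2*m - 1.39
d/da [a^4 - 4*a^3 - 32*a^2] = 4*a*(a^2 - 3*a - 16)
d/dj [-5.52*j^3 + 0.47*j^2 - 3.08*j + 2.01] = -16.56*j^2 + 0.94*j - 3.08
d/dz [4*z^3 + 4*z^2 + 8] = 4*z*(3*z + 2)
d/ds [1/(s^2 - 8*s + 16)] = 2*(4 - s)/(s^2 - 8*s + 16)^2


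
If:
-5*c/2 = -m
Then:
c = 2*m/5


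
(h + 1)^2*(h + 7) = h^3 + 9*h^2 + 15*h + 7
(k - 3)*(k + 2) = k^2 - k - 6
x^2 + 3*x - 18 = (x - 3)*(x + 6)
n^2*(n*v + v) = n^3*v + n^2*v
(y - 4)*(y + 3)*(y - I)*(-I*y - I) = -I*y^4 - y^3 + 13*I*y^2 + 13*y + 12*I*y + 12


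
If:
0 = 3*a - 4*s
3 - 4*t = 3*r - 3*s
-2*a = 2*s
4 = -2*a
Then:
No Solution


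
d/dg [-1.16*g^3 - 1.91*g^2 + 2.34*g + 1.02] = -3.48*g^2 - 3.82*g + 2.34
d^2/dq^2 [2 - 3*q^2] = -6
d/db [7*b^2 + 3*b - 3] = 14*b + 3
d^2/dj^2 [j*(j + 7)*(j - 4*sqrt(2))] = 6*j - 8*sqrt(2) + 14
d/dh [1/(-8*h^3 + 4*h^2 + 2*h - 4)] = (12*h^2 - 4*h - 1)/(2*(4*h^3 - 2*h^2 - h + 2)^2)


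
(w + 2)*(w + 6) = w^2 + 8*w + 12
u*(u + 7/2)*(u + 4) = u^3 + 15*u^2/2 + 14*u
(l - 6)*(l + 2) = l^2 - 4*l - 12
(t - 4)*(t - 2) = t^2 - 6*t + 8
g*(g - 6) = g^2 - 6*g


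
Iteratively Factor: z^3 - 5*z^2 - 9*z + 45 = (z - 5)*(z^2 - 9) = (z - 5)*(z + 3)*(z - 3)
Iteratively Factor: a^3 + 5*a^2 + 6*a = (a + 3)*(a^2 + 2*a) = a*(a + 3)*(a + 2)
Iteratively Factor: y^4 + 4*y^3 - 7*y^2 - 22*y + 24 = (y + 3)*(y^3 + y^2 - 10*y + 8) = (y - 2)*(y + 3)*(y^2 + 3*y - 4) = (y - 2)*(y - 1)*(y + 3)*(y + 4)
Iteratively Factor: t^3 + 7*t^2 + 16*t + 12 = (t + 2)*(t^2 + 5*t + 6) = (t + 2)*(t + 3)*(t + 2)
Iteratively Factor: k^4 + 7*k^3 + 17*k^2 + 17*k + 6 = (k + 1)*(k^3 + 6*k^2 + 11*k + 6) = (k + 1)^2*(k^2 + 5*k + 6) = (k + 1)^2*(k + 2)*(k + 3)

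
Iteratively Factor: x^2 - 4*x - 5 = (x + 1)*(x - 5)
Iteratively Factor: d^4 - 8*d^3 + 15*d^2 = (d - 5)*(d^3 - 3*d^2) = d*(d - 5)*(d^2 - 3*d) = d^2*(d - 5)*(d - 3)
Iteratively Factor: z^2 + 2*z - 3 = (z + 3)*(z - 1)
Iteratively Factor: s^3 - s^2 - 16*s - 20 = (s - 5)*(s^2 + 4*s + 4) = (s - 5)*(s + 2)*(s + 2)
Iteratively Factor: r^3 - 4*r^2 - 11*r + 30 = (r - 5)*(r^2 + r - 6) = (r - 5)*(r - 2)*(r + 3)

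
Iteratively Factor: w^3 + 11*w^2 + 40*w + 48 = (w + 4)*(w^2 + 7*w + 12) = (w + 3)*(w + 4)*(w + 4)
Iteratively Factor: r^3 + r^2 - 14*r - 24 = (r - 4)*(r^2 + 5*r + 6) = (r - 4)*(r + 3)*(r + 2)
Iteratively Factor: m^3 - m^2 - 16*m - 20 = (m + 2)*(m^2 - 3*m - 10) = (m - 5)*(m + 2)*(m + 2)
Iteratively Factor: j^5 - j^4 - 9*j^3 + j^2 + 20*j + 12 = (j + 1)*(j^4 - 2*j^3 - 7*j^2 + 8*j + 12) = (j - 3)*(j + 1)*(j^3 + j^2 - 4*j - 4) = (j - 3)*(j + 1)^2*(j^2 - 4) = (j - 3)*(j + 1)^2*(j + 2)*(j - 2)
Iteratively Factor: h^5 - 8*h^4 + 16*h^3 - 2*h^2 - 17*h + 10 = (h - 1)*(h^4 - 7*h^3 + 9*h^2 + 7*h - 10) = (h - 1)^2*(h^3 - 6*h^2 + 3*h + 10) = (h - 1)^2*(h + 1)*(h^2 - 7*h + 10) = (h - 5)*(h - 1)^2*(h + 1)*(h - 2)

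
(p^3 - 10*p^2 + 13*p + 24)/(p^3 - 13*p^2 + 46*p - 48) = (p + 1)/(p - 2)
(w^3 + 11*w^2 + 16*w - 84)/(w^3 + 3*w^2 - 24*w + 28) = (w + 6)/(w - 2)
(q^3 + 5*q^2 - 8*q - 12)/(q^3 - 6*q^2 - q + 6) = (q^2 + 4*q - 12)/(q^2 - 7*q + 6)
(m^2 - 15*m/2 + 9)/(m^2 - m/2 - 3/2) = (m - 6)/(m + 1)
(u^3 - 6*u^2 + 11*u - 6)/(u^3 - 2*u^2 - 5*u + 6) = (u - 2)/(u + 2)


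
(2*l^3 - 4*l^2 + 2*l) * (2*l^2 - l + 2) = 4*l^5 - 10*l^4 + 12*l^3 - 10*l^2 + 4*l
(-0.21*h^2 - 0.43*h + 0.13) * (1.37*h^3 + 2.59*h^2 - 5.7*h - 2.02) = -0.2877*h^5 - 1.133*h^4 + 0.2614*h^3 + 3.2119*h^2 + 0.1276*h - 0.2626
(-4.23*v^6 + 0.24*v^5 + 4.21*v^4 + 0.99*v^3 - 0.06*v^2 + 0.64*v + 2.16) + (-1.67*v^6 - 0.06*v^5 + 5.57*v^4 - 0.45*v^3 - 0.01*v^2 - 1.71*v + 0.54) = -5.9*v^6 + 0.18*v^5 + 9.78*v^4 + 0.54*v^3 - 0.07*v^2 - 1.07*v + 2.7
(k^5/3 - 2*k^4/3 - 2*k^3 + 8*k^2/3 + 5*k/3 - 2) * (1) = k^5/3 - 2*k^4/3 - 2*k^3 + 8*k^2/3 + 5*k/3 - 2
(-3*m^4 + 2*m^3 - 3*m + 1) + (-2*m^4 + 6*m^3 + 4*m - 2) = -5*m^4 + 8*m^3 + m - 1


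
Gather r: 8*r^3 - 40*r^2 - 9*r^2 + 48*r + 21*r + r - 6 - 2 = 8*r^3 - 49*r^2 + 70*r - 8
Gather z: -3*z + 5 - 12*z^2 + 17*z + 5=-12*z^2 + 14*z + 10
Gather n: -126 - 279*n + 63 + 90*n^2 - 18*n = 90*n^2 - 297*n - 63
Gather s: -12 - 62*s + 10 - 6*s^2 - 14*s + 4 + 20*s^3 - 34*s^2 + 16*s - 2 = 20*s^3 - 40*s^2 - 60*s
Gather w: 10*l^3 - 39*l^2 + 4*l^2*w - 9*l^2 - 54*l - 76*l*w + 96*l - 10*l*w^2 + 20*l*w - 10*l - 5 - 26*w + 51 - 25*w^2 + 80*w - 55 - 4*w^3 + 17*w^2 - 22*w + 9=10*l^3 - 48*l^2 + 32*l - 4*w^3 + w^2*(-10*l - 8) + w*(4*l^2 - 56*l + 32)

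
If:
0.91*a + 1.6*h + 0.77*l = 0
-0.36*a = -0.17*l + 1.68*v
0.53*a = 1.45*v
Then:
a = 2.73584905660377*v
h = -9.10004855715871*v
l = 15.6759156492786*v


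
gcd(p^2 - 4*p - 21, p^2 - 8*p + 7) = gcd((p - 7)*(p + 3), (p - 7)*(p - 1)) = p - 7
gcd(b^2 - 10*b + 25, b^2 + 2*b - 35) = b - 5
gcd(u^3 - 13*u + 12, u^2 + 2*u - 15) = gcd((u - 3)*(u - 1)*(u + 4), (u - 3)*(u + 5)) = u - 3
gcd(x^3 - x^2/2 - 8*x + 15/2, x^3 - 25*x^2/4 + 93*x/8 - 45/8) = x - 5/2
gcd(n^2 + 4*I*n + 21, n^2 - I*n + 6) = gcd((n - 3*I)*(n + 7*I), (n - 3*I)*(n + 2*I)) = n - 3*I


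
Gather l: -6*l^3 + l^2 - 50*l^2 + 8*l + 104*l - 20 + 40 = -6*l^3 - 49*l^2 + 112*l + 20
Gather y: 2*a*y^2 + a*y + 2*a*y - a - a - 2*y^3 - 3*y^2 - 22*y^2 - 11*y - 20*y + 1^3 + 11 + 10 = -2*a - 2*y^3 + y^2*(2*a - 25) + y*(3*a - 31) + 22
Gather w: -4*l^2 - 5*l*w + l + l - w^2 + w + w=-4*l^2 + 2*l - w^2 + w*(2 - 5*l)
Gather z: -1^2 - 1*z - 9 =-z - 10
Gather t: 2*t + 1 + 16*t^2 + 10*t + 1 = 16*t^2 + 12*t + 2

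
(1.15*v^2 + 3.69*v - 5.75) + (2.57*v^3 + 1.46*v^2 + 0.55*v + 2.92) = 2.57*v^3 + 2.61*v^2 + 4.24*v - 2.83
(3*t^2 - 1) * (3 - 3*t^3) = -9*t^5 + 3*t^3 + 9*t^2 - 3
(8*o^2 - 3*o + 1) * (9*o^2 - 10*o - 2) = 72*o^4 - 107*o^3 + 23*o^2 - 4*o - 2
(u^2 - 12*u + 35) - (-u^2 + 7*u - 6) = 2*u^2 - 19*u + 41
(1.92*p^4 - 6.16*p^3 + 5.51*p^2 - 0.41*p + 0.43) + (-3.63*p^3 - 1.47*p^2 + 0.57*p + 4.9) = 1.92*p^4 - 9.79*p^3 + 4.04*p^2 + 0.16*p + 5.33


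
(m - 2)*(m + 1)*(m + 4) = m^3 + 3*m^2 - 6*m - 8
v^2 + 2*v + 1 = (v + 1)^2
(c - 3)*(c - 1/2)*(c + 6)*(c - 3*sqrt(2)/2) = c^4 - 3*sqrt(2)*c^3/2 + 5*c^3/2 - 39*c^2/2 - 15*sqrt(2)*c^2/4 + 9*c + 117*sqrt(2)*c/4 - 27*sqrt(2)/2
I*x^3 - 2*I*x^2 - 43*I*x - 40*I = (x - 8)*(x + 5)*(I*x + I)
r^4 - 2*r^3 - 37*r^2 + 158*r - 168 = (r - 4)*(r - 3)*(r - 2)*(r + 7)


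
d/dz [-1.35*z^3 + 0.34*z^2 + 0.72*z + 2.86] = -4.05*z^2 + 0.68*z + 0.72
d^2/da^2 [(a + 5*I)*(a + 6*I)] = 2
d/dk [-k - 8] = -1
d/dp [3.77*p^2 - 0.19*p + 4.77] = 7.54*p - 0.19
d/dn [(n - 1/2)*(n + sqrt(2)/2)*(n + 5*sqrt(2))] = 3*n^2 - n + 11*sqrt(2)*n - 11*sqrt(2)/4 + 5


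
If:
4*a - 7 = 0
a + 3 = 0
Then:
No Solution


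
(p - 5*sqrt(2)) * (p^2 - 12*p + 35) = p^3 - 12*p^2 - 5*sqrt(2)*p^2 + 35*p + 60*sqrt(2)*p - 175*sqrt(2)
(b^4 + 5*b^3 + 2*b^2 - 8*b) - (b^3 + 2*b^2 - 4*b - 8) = b^4 + 4*b^3 - 4*b + 8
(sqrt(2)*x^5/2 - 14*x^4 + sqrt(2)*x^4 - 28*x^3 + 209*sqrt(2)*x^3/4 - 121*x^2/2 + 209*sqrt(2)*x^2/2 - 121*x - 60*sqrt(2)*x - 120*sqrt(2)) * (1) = sqrt(2)*x^5/2 - 14*x^4 + sqrt(2)*x^4 - 28*x^3 + 209*sqrt(2)*x^3/4 - 121*x^2/2 + 209*sqrt(2)*x^2/2 - 121*x - 60*sqrt(2)*x - 120*sqrt(2)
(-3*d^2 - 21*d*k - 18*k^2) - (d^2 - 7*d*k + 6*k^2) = -4*d^2 - 14*d*k - 24*k^2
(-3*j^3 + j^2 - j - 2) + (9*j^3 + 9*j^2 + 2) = 6*j^3 + 10*j^2 - j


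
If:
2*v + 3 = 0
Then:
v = -3/2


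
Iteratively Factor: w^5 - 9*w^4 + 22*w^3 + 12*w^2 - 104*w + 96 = (w - 4)*(w^4 - 5*w^3 + 2*w^2 + 20*w - 24) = (w - 4)*(w - 3)*(w^3 - 2*w^2 - 4*w + 8) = (w - 4)*(w - 3)*(w + 2)*(w^2 - 4*w + 4) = (w - 4)*(w - 3)*(w - 2)*(w + 2)*(w - 2)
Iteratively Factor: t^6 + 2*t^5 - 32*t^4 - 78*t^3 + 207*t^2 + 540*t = (t + 3)*(t^5 - t^4 - 29*t^3 + 9*t^2 + 180*t) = (t - 3)*(t + 3)*(t^4 + 2*t^3 - 23*t^2 - 60*t) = (t - 3)*(t + 3)*(t + 4)*(t^3 - 2*t^2 - 15*t) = (t - 3)*(t + 3)^2*(t + 4)*(t^2 - 5*t) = (t - 5)*(t - 3)*(t + 3)^2*(t + 4)*(t)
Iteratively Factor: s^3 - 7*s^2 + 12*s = (s - 4)*(s^2 - 3*s) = (s - 4)*(s - 3)*(s)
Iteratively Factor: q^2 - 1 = (q + 1)*(q - 1)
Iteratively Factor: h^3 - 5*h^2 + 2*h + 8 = (h + 1)*(h^2 - 6*h + 8) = (h - 4)*(h + 1)*(h - 2)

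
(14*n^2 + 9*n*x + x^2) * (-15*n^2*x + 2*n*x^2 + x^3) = -210*n^4*x - 107*n^3*x^2 + 17*n^2*x^3 + 11*n*x^4 + x^5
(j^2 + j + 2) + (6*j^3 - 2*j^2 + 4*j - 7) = 6*j^3 - j^2 + 5*j - 5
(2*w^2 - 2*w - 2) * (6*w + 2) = 12*w^3 - 8*w^2 - 16*w - 4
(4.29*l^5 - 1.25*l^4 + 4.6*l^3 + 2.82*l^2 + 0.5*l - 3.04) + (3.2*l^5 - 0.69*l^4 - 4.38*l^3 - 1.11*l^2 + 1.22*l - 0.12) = 7.49*l^5 - 1.94*l^4 + 0.22*l^3 + 1.71*l^2 + 1.72*l - 3.16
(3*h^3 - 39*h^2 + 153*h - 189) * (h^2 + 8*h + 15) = 3*h^5 - 15*h^4 - 114*h^3 + 450*h^2 + 783*h - 2835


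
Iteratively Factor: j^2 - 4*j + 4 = (j - 2)*(j - 2)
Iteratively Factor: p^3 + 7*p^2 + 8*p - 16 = (p + 4)*(p^2 + 3*p - 4) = (p + 4)^2*(p - 1)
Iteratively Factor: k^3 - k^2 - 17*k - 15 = (k - 5)*(k^2 + 4*k + 3) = (k - 5)*(k + 1)*(k + 3)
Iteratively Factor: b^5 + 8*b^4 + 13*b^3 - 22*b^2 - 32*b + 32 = (b + 2)*(b^4 + 6*b^3 + b^2 - 24*b + 16) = (b + 2)*(b + 4)*(b^3 + 2*b^2 - 7*b + 4) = (b - 1)*(b + 2)*(b + 4)*(b^2 + 3*b - 4) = (b - 1)*(b + 2)*(b + 4)^2*(b - 1)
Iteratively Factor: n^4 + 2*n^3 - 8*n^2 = (n + 4)*(n^3 - 2*n^2) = n*(n + 4)*(n^2 - 2*n) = n^2*(n + 4)*(n - 2)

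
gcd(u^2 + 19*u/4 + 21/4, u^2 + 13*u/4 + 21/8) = u + 7/4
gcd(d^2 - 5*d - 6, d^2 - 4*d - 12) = d - 6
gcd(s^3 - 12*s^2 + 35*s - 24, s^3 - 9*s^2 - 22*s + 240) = s - 8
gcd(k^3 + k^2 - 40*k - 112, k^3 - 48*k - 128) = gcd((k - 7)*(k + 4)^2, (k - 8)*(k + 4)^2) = k^2 + 8*k + 16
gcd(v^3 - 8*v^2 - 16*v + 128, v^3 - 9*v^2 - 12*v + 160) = v^2 - 4*v - 32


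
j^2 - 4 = (j - 2)*(j + 2)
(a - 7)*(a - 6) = a^2 - 13*a + 42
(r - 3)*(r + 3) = r^2 - 9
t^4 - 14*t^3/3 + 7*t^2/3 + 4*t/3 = t*(t - 4)*(t - 1)*(t + 1/3)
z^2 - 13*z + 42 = (z - 7)*(z - 6)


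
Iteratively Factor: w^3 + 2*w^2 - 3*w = (w)*(w^2 + 2*w - 3) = w*(w + 3)*(w - 1)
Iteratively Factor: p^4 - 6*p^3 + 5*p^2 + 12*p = (p - 3)*(p^3 - 3*p^2 - 4*p) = (p - 3)*(p + 1)*(p^2 - 4*p) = p*(p - 3)*(p + 1)*(p - 4)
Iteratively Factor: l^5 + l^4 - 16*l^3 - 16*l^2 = (l + 1)*(l^4 - 16*l^2) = (l - 4)*(l + 1)*(l^3 + 4*l^2) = l*(l - 4)*(l + 1)*(l^2 + 4*l) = l*(l - 4)*(l + 1)*(l + 4)*(l)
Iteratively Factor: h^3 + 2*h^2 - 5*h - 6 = (h + 1)*(h^2 + h - 6) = (h - 2)*(h + 1)*(h + 3)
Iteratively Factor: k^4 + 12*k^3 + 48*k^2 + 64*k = (k + 4)*(k^3 + 8*k^2 + 16*k) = (k + 4)^2*(k^2 + 4*k) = (k + 4)^3*(k)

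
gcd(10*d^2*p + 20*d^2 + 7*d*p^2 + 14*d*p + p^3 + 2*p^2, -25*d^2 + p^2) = 5*d + p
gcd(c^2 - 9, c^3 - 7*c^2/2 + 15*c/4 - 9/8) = 1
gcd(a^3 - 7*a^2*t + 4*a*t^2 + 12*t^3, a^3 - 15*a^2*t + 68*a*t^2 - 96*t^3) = 1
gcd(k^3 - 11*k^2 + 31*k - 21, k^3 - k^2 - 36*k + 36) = k - 1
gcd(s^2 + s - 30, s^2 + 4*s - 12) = s + 6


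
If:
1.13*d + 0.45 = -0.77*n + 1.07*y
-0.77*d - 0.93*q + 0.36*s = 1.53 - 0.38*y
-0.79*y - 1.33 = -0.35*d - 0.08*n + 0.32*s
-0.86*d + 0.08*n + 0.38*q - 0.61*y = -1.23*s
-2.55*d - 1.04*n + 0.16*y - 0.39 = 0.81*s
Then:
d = 1.71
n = -6.12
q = -3.35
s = 1.55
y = -2.17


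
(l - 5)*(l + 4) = l^2 - l - 20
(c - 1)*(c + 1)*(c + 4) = c^3 + 4*c^2 - c - 4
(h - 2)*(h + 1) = h^2 - h - 2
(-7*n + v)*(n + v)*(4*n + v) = -28*n^3 - 31*n^2*v - 2*n*v^2 + v^3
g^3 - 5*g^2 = g^2*(g - 5)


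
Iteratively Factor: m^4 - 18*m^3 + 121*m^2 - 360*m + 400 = (m - 4)*(m^3 - 14*m^2 + 65*m - 100) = (m - 5)*(m - 4)*(m^2 - 9*m + 20) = (m - 5)*(m - 4)^2*(m - 5)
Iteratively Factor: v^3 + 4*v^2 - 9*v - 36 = (v + 3)*(v^2 + v - 12) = (v - 3)*(v + 3)*(v + 4)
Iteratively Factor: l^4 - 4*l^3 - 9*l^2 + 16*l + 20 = (l + 1)*(l^3 - 5*l^2 - 4*l + 20) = (l + 1)*(l + 2)*(l^2 - 7*l + 10) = (l - 2)*(l + 1)*(l + 2)*(l - 5)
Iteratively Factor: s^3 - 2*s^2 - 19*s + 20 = (s - 5)*(s^2 + 3*s - 4) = (s - 5)*(s - 1)*(s + 4)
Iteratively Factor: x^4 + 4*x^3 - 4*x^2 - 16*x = (x + 2)*(x^3 + 2*x^2 - 8*x) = (x - 2)*(x + 2)*(x^2 + 4*x) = (x - 2)*(x + 2)*(x + 4)*(x)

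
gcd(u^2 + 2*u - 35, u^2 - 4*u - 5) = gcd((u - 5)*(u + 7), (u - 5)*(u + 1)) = u - 5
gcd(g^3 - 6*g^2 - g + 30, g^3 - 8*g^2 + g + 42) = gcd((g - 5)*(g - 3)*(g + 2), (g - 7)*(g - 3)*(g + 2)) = g^2 - g - 6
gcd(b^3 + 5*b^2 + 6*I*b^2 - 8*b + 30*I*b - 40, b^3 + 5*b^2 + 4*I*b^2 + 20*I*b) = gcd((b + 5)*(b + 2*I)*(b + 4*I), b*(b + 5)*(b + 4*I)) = b^2 + b*(5 + 4*I) + 20*I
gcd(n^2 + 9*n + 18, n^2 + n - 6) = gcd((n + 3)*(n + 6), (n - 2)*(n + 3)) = n + 3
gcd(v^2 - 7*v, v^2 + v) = v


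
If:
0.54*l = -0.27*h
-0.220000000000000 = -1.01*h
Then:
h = 0.22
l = -0.11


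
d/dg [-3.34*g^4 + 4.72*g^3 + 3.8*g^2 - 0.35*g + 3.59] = -13.36*g^3 + 14.16*g^2 + 7.6*g - 0.35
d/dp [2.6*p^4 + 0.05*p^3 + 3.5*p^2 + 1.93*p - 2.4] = 10.4*p^3 + 0.15*p^2 + 7.0*p + 1.93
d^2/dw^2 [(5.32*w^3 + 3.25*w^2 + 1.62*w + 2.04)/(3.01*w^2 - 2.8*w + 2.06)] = (-5.6843418860808e-14*w^5 + 101.57994*w^3 - 194.130636*w^2 - 27.97284*w + 52.960472)/(27.270901*w^6 - 76.10484*w^5 + 126.786618*w^4 - 126.12208*w^3 + 86.770908*w^2 - 35.64624*w + 8.741816)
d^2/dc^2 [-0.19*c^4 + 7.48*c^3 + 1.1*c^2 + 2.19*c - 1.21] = -2.28*c^2 + 44.88*c + 2.2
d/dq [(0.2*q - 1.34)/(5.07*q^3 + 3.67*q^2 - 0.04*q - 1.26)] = (-2.028*q^3 + 19.6474*q^2 + 9.8356*q - 0.3056)/(25.7049*q^6 + 37.2138*q^5 + 13.0633*q^4 - 13.07*q^3 - 9.2468*q^2 + 0.1008*q + 1.5876)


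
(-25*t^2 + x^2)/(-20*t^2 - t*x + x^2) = (5*t + x)/(4*t + x)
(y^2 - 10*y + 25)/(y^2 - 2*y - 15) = (y - 5)/(y + 3)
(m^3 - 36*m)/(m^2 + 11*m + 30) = m*(m - 6)/(m + 5)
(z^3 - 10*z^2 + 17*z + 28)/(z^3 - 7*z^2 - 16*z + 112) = (z + 1)/(z + 4)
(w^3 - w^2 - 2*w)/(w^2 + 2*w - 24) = w*(w^2 - w - 2)/(w^2 + 2*w - 24)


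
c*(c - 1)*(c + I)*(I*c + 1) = I*c^4 - I*c^3 + I*c^2 - I*c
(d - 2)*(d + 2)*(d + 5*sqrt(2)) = d^3 + 5*sqrt(2)*d^2 - 4*d - 20*sqrt(2)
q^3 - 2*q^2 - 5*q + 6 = (q - 3)*(q - 1)*(q + 2)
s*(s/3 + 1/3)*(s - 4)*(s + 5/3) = s^4/3 - 4*s^3/9 - 3*s^2 - 20*s/9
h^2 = h^2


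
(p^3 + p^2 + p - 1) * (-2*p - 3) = -2*p^4 - 5*p^3 - 5*p^2 - p + 3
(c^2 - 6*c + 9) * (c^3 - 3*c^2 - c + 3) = c^5 - 9*c^4 + 26*c^3 - 18*c^2 - 27*c + 27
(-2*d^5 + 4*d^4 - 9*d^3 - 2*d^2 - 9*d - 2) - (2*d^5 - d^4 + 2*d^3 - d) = -4*d^5 + 5*d^4 - 11*d^3 - 2*d^2 - 8*d - 2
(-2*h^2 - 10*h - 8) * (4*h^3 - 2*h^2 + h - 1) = -8*h^5 - 36*h^4 - 14*h^3 + 8*h^2 + 2*h + 8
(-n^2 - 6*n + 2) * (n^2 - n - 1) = -n^4 - 5*n^3 + 9*n^2 + 4*n - 2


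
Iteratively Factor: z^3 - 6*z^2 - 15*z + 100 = (z - 5)*(z^2 - z - 20) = (z - 5)*(z + 4)*(z - 5)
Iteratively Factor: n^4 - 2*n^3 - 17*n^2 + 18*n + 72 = (n - 3)*(n^3 + n^2 - 14*n - 24) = (n - 4)*(n - 3)*(n^2 + 5*n + 6) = (n - 4)*(n - 3)*(n + 2)*(n + 3)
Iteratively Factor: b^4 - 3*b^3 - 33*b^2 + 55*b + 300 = (b - 5)*(b^3 + 2*b^2 - 23*b - 60) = (b - 5)*(b + 3)*(b^2 - b - 20) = (b - 5)^2*(b + 3)*(b + 4)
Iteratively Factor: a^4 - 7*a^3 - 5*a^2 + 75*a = (a)*(a^3 - 7*a^2 - 5*a + 75) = a*(a - 5)*(a^2 - 2*a - 15) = a*(a - 5)*(a + 3)*(a - 5)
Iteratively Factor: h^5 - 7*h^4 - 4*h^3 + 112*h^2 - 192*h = (h - 3)*(h^4 - 4*h^3 - 16*h^2 + 64*h) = h*(h - 3)*(h^3 - 4*h^2 - 16*h + 64) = h*(h - 4)*(h - 3)*(h^2 - 16) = h*(h - 4)^2*(h - 3)*(h + 4)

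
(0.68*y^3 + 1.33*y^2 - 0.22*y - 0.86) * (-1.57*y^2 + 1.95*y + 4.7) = -1.0676*y^5 - 0.7621*y^4 + 6.1349*y^3 + 7.1722*y^2 - 2.711*y - 4.042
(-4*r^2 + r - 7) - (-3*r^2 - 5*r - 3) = -r^2 + 6*r - 4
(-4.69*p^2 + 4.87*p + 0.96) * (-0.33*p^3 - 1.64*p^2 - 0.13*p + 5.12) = 1.5477*p^5 + 6.0845*p^4 - 7.6939*p^3 - 26.2203*p^2 + 24.8096*p + 4.9152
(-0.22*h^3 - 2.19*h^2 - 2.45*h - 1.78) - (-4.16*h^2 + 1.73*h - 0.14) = -0.22*h^3 + 1.97*h^2 - 4.18*h - 1.64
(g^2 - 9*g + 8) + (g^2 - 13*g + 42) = 2*g^2 - 22*g + 50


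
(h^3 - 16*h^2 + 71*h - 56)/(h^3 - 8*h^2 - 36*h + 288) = (h^2 - 8*h + 7)/(h^2 - 36)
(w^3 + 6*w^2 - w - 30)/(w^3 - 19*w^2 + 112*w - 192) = (w^3 + 6*w^2 - w - 30)/(w^3 - 19*w^2 + 112*w - 192)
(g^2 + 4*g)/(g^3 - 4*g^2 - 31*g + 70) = g*(g + 4)/(g^3 - 4*g^2 - 31*g + 70)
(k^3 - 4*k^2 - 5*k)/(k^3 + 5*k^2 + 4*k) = (k - 5)/(k + 4)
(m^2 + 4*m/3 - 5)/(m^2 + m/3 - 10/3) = (m + 3)/(m + 2)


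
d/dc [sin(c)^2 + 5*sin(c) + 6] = (2*sin(c) + 5)*cos(c)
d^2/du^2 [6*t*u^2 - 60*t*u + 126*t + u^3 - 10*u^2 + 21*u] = 12*t + 6*u - 20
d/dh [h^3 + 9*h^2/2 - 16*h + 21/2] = 3*h^2 + 9*h - 16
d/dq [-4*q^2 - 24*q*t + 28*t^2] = -8*q - 24*t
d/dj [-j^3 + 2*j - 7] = 2 - 3*j^2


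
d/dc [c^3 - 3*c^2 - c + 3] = 3*c^2 - 6*c - 1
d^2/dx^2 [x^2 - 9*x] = 2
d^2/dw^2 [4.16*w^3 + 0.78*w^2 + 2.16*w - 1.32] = 24.96*w + 1.56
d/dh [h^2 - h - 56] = 2*h - 1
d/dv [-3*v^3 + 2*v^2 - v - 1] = -9*v^2 + 4*v - 1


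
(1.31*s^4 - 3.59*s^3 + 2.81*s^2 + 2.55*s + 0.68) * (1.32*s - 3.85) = 1.7292*s^5 - 9.7823*s^4 + 17.5307*s^3 - 7.4525*s^2 - 8.9199*s - 2.618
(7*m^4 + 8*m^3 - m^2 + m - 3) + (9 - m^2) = 7*m^4 + 8*m^3 - 2*m^2 + m + 6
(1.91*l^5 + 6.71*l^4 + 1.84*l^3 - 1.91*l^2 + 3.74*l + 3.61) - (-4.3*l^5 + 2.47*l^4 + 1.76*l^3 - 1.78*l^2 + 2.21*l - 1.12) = 6.21*l^5 + 4.24*l^4 + 0.0800000000000001*l^3 - 0.13*l^2 + 1.53*l + 4.73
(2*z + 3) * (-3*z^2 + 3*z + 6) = -6*z^3 - 3*z^2 + 21*z + 18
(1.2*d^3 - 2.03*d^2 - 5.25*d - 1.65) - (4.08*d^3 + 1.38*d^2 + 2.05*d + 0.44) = -2.88*d^3 - 3.41*d^2 - 7.3*d - 2.09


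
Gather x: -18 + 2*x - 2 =2*x - 20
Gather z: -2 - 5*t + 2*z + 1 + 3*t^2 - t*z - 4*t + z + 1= 3*t^2 - 9*t + z*(3 - t)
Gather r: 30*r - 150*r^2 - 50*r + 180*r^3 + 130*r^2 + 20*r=180*r^3 - 20*r^2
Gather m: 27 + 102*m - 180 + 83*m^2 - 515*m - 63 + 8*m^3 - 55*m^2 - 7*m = 8*m^3 + 28*m^2 - 420*m - 216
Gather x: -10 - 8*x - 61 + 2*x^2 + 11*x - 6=2*x^2 + 3*x - 77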